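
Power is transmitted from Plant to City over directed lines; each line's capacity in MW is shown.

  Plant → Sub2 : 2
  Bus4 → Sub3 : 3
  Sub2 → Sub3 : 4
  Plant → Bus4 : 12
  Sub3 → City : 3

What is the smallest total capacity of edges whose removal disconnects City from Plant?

Augment Plant→Sub2→Sub3→City: bottleneck 2, flow now 2.
Augment Plant→Bus4→Sub3→City: bottleneck 1, flow now 3.
No augmenting path remains; maximum flow = 3.
By max-flow min-cut, the minimum cut capacity equals the max flow.
In the residual graph, reachable from Plant: {Plant, Sub2, Bus4, Sub3}.
Min-cut edges: Sub3→City (3); capacity 3 = 3.

3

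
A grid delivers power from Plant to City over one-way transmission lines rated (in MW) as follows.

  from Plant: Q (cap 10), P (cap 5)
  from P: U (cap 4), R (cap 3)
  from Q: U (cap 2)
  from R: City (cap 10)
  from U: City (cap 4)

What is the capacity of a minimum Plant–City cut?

Augment Plant→P→R→City: bottleneck 3, flow now 3.
Augment Plant→P→U→City: bottleneck 2, flow now 5.
Augment Plant→Q→U→City: bottleneck 2, flow now 7.
No augmenting path remains; maximum flow = 7.
By max-flow min-cut, the minimum cut capacity equals the max flow.
In the residual graph, reachable from Plant: {Plant, Q}.
Min-cut edges: Plant→P (5), Q→U (2); capacity 5 + 2 = 7.

7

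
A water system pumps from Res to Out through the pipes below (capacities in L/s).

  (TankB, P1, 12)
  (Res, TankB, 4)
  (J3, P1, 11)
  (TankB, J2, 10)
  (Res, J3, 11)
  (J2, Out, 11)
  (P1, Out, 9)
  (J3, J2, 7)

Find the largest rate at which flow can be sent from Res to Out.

Augment Res→TankB→P1→Out: bottleneck 4, flow now 4.
Augment Res→J3→P1→Out: bottleneck 5, flow now 9.
Augment Res→J3→J2→Out: bottleneck 6, flow now 15.
No augmenting path remains; maximum flow = 15.
In the residual graph, reachable from Res: {Res}.
Min-cut edges: Res→TankB (4), Res→J3 (11); capacity 4 + 11 = 15.
This cut is saturated, so no flow can exceed 15.

15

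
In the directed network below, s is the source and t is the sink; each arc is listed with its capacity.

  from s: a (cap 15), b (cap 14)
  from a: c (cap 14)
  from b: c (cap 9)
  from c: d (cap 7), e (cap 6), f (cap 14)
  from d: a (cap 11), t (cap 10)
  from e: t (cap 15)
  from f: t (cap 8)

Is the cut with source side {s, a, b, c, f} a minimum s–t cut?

Given cut capacity: 7 + 6 + 8 = 21.
Augment s→a→c→d→t: bottleneck 7, flow now 7.
Augment s→a→c→e→t: bottleneck 6, flow now 13.
Augment s→a→c→f→t: bottleneck 1, flow now 14.
Augment s→b→c→f→t: bottleneck 7, flow now 21.
No augmenting path remains; maximum flow = 21.
Cut capacity 21 equals the max flow, so it is a minimum cut.

Yes — it is a minimum cut (capacity 21).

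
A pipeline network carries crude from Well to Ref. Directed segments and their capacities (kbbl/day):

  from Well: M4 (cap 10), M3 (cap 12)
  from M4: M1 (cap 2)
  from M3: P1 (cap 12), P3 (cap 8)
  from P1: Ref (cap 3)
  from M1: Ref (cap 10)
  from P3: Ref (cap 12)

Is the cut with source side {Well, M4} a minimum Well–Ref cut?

Given cut capacity: 12 + 2 = 14.
Augment Well→M4→M1→Ref: bottleneck 2, flow now 2.
Augment Well→M3→P1→Ref: bottleneck 3, flow now 5.
Augment Well→M3→P3→Ref: bottleneck 8, flow now 13.
No augmenting path remains; maximum flow = 13.
In the residual graph, reachable from Well: {Well, M4, M3, P1}.
Min-cut edges: M4→M1 (2), M3→P3 (8), P1→Ref (3); capacity 2 + 8 + 3 = 13.
Cut capacity 14 exceeds the max flow 13, so it is not minimum.

No — its capacity is 14, but the minimum cut has capacity 13.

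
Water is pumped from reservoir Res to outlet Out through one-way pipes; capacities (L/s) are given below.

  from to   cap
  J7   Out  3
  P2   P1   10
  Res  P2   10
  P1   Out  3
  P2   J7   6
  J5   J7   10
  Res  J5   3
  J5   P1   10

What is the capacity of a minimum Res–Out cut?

Augment Res→P2→J7→Out: bottleneck 3, flow now 3.
Augment Res→P2→P1→Out: bottleneck 3, flow now 6.
No augmenting path remains; maximum flow = 6.
By max-flow min-cut, the minimum cut capacity equals the max flow.
In the residual graph, reachable from Res: {Res, P2, J5, J7, P1}.
Min-cut edges: J7→Out (3), P1→Out (3); capacity 3 + 3 = 6.

6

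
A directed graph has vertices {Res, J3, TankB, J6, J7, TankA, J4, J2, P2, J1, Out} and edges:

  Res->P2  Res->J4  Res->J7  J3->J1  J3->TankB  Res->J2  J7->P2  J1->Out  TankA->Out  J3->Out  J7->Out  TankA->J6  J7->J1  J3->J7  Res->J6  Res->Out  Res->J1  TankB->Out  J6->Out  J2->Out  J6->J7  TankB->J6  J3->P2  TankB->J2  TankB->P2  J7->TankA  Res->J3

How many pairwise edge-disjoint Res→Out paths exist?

6

Assign every edge capacity 1; by Menger, the answer equals the max flow.
Path Res→Out (+1); total 1.
Path Res→J3→Out (+1); total 2.
Path Res→J6→Out (+1); total 3.
Path Res→J7→Out (+1); total 4.
Path Res→J2→Out (+1); total 5.
Path Res→J1→Out (+1); total 6.
No residual Res→Out path; max flow = 6.
Certifying cut of size 6: {Res→J1, Res→J2, Res→J3, Res→J6, Res→J7, Res→Out}.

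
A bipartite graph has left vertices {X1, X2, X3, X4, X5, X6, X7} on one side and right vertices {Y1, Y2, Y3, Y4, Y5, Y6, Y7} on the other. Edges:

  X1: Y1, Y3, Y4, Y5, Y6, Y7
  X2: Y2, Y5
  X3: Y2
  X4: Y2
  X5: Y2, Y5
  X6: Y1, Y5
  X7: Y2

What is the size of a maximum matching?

4

Unit-capacity flow: source→left, listed edges, right→sink; max matching = max flow.
Augmenting path X1→Y1 (+1); matched 1.
Augmenting path X2→Y2 (+1); matched 2.
Augmenting path X5→Y5 (+1); matched 3.
Augmenting path X6→Y1→X1→Y3 (+1); matched 4.
No augmenting path remains; maximum matching = 4.
König certificate: {X1, X6, Y2, Y5} is a vertex cover of size 4 (every listed pair touches it), so no matching can be larger.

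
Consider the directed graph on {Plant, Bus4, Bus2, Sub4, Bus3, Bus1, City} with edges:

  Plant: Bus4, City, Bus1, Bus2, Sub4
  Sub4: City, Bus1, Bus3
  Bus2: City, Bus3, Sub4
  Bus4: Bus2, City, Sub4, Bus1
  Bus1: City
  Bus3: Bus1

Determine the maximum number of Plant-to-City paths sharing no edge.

5

Assign every edge capacity 1; by Menger, the answer equals the max flow.
Path Plant→City (+1); total 1.
Path Plant→Bus4→City (+1); total 2.
Path Plant→Bus2→City (+1); total 3.
Path Plant→Sub4→City (+1); total 4.
Path Plant→Bus1→City (+1); total 5.
No residual Plant→City path; max flow = 5.
Certifying cut of size 5: {Plant→Bus1, Plant→Bus2, Plant→Bus4, Plant→City, Plant→Sub4}.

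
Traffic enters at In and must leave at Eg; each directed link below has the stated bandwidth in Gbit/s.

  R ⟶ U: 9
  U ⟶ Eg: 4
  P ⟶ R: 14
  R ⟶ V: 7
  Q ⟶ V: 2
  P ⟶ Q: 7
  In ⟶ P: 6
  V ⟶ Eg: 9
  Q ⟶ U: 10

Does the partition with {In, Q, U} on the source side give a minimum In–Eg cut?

Given cut capacity: 6 + 2 + 4 = 12.
Augment In→P→Q→U→Eg: bottleneck 4, flow now 4.
Augment In→P→Q→V→Eg: bottleneck 2, flow now 6.
No augmenting path remains; maximum flow = 6.
In the residual graph, reachable from In: {In}.
Min-cut edges: In→P (6); capacity 6 = 6.
Cut capacity 12 exceeds the max flow 6, so it is not minimum.

No — its capacity is 12, but the minimum cut has capacity 6.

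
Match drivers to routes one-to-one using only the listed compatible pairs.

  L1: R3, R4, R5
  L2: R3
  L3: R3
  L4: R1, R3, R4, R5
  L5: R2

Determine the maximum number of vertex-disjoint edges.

Unit-capacity flow: source→left, listed edges, right→sink; max matching = max flow.
Augmenting path L1→R3 (+1); matched 1.
Augmenting path L4→R1 (+1); matched 2.
Augmenting path L5→R2 (+1); matched 3.
Augmenting path L2→R3→L1→R4 (+1); matched 4.
No augmenting path remains; maximum matching = 4.
König certificate: {L1, L4, L5, R3} is a vertex cover of size 4 (every listed pair touches it), so no matching can be larger.

4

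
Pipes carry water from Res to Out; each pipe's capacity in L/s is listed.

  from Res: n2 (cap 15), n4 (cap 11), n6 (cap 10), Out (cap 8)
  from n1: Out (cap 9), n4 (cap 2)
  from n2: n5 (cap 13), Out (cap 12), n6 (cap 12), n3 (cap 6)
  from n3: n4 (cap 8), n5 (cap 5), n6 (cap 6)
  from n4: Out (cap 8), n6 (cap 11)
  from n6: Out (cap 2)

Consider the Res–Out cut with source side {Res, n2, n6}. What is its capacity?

52

Edges leaving {Res, n2, n6}: Res→n4 (11), Res→Out (8), n2→n3 (6), n2→n5 (13), n2→Out (12), n6→Out (2).
Cut capacity = 11 + 8 + 6 + 13 + 12 + 2 = 52.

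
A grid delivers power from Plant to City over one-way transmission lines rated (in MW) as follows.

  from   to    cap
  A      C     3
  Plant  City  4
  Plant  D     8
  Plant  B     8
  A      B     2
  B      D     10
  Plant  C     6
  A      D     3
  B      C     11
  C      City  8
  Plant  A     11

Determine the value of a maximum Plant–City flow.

Augment Plant→City: bottleneck 4, flow now 4.
Augment Plant→C→City: bottleneck 6, flow now 10.
Augment Plant→A→C→City: bottleneck 2, flow now 12.
No augmenting path remains; maximum flow = 12.
In the residual graph, reachable from Plant: {Plant, A, B, C, D}.
Min-cut edges: Plant→City (4), C→City (8); capacity 4 + 8 = 12.
This cut is saturated, so no flow can exceed 12.

12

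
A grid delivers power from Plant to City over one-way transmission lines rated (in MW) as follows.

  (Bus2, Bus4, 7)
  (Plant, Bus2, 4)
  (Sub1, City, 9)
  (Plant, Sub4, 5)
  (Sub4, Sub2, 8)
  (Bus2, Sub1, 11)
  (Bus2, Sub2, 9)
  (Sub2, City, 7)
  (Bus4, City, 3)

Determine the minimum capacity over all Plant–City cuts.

Augment Plant→Sub4→Sub2→City: bottleneck 5, flow now 5.
Augment Plant→Bus2→Sub2→City: bottleneck 2, flow now 7.
Augment Plant→Bus2→Bus4→City: bottleneck 2, flow now 9.
No augmenting path remains; maximum flow = 9.
By max-flow min-cut, the minimum cut capacity equals the max flow.
In the residual graph, reachable from Plant: {Plant}.
Min-cut edges: Plant→Sub4 (5), Plant→Bus2 (4); capacity 5 + 4 = 9.

9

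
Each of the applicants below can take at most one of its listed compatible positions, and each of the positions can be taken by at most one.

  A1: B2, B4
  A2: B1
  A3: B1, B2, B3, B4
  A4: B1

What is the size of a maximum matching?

3

Unit-capacity flow: source→left, listed edges, right→sink; max matching = max flow.
Augmenting path A1→B2 (+1); matched 1.
Augmenting path A2→B1 (+1); matched 2.
Augmenting path A3→B3 (+1); matched 3.
No augmenting path remains; maximum matching = 3.
König certificate: {A1, A3, B1} is a vertex cover of size 3 (every listed pair touches it), so no matching can be larger.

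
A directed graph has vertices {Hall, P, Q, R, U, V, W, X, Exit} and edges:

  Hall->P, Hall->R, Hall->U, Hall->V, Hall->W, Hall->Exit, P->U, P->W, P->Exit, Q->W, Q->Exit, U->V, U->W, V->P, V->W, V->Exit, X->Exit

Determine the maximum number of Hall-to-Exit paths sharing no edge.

3

Assign every edge capacity 1; by Menger, the answer equals the max flow.
Path Hall→Exit (+1); total 1.
Path Hall→P→Exit (+1); total 2.
Path Hall→V→Exit (+1); total 3.
No residual Hall→Exit path; max flow = 3.
Certifying cut of size 3: {Hall→Exit, P→Exit, V→Exit}.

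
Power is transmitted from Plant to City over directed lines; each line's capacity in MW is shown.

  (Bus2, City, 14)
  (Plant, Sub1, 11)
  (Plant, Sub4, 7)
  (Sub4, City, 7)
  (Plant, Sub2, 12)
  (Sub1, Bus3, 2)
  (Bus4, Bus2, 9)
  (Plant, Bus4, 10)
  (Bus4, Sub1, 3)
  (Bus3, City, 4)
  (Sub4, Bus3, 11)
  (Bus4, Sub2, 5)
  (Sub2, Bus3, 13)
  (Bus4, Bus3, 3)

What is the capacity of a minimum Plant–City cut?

Augment Plant→Sub4→City: bottleneck 7, flow now 7.
Augment Plant→Sub1→Bus3→City: bottleneck 2, flow now 9.
Augment Plant→Bus4→Bus3→City: bottleneck 2, flow now 11.
Augment Plant→Bus4→Bus2→City: bottleneck 8, flow now 19.
Augment Plant→Sub2→Bus3→Bus4→Bus2→City: bottleneck 1, flow now 20. (uses reverse residual edge)
No augmenting path remains; maximum flow = 20.
By max-flow min-cut, the minimum cut capacity equals the max flow.
In the residual graph, reachable from Plant: {Plant, Sub1, Bus4, Sub2, Bus3}.
Min-cut edges: Plant→Sub4 (7), Bus4→Bus2 (9), Bus3→City (4); capacity 7 + 9 + 4 = 20.

20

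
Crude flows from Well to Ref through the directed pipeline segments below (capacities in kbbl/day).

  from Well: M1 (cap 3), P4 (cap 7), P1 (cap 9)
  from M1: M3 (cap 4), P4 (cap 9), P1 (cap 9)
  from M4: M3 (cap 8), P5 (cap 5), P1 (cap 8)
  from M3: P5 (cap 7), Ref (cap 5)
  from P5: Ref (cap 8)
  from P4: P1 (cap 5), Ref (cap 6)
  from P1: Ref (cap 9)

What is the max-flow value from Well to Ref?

18

Augment Well→P4→Ref: bottleneck 6, flow now 6.
Augment Well→P1→Ref: bottleneck 9, flow now 15.
Augment Well→M1→M3→Ref: bottleneck 3, flow now 18.
No augmenting path remains; maximum flow = 18.
In the residual graph, reachable from Well: {Well, P4, P1}.
Min-cut edges: Well→M1 (3), P4→Ref (6), P1→Ref (9); capacity 3 + 6 + 9 = 18.
This cut is saturated, so no flow can exceed 18.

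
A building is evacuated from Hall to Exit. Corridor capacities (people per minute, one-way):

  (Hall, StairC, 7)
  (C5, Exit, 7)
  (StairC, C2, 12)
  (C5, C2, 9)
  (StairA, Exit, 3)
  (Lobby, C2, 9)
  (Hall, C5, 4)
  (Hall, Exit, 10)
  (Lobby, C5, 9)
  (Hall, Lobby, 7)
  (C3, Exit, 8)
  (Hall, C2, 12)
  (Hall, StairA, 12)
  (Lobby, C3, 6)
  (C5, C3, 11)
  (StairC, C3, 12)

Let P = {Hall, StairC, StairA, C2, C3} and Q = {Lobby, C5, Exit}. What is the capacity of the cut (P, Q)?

32

Edges leaving {Hall, StairC, StairA, C2, C3}: Hall→Lobby (7), Hall→C5 (4), Hall→Exit (10), StairA→Exit (3), C3→Exit (8).
Cut capacity = 7 + 4 + 10 + 3 + 8 = 32.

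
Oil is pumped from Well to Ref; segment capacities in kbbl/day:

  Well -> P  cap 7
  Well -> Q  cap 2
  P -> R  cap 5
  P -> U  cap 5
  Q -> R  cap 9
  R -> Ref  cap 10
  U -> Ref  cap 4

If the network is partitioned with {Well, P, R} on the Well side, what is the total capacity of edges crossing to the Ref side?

Edges leaving {Well, P, R}: Well→Q (2), P→U (5), R→Ref (10).
Cut capacity = 2 + 5 + 10 = 17.

17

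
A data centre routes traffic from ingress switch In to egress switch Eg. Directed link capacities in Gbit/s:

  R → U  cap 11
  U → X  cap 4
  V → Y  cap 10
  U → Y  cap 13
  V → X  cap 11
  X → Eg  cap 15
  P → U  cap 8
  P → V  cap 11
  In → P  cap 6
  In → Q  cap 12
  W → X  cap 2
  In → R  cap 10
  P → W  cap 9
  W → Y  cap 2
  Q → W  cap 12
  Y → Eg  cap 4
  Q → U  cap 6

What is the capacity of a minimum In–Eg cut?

16

Augment In→P→U→X→Eg: bottleneck 4, flow now 4.
Augment In→P→U→Y→Eg: bottleneck 2, flow now 6.
Augment In→Q→U→Y→Eg: bottleneck 2, flow now 8.
Augment In→Q→W→X→Eg: bottleneck 2, flow now 10.
Augment In→Q→U→P→V→X→Eg: bottleneck 4, flow now 14. (uses reverse residual edge)
Augment In→R→U→P→V→X→Eg: bottleneck 2, flow now 16. (uses reverse residual edge)
No augmenting path remains; maximum flow = 16.
By max-flow min-cut, the minimum cut capacity equals the max flow.
In the residual graph, reachable from In: {In, Q, R, U, W, Y}.
Min-cut edges: In→P (6), U→X (4), W→X (2), Y→Eg (4); capacity 6 + 4 + 2 + 4 = 16.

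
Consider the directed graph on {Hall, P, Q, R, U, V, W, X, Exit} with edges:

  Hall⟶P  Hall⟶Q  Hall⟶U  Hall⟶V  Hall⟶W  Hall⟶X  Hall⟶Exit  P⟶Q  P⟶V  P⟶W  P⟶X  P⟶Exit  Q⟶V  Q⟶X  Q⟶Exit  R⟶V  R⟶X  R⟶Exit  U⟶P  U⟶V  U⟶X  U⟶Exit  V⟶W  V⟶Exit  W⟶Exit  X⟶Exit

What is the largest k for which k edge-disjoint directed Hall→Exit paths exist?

7

Assign every edge capacity 1; by Menger, the answer equals the max flow.
Path Hall→Exit (+1); total 1.
Path Hall→P→Exit (+1); total 2.
Path Hall→Q→Exit (+1); total 3.
Path Hall→U→Exit (+1); total 4.
Path Hall→V→Exit (+1); total 5.
Path Hall→W→Exit (+1); total 6.
Path Hall→X→Exit (+1); total 7.
No residual Hall→Exit path; max flow = 7.
Certifying cut of size 7: {Hall→Exit, Hall→P, Hall→Q, Hall→U, Hall→V, Hall→W, Hall→X}.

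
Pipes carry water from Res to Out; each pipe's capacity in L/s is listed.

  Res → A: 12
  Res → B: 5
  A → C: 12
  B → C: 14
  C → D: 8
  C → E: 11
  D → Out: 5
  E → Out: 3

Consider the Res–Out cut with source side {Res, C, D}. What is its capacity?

Edges leaving {Res, C, D}: Res→A (12), Res→B (5), C→E (11), D→Out (5).
Cut capacity = 12 + 5 + 11 + 5 = 33.

33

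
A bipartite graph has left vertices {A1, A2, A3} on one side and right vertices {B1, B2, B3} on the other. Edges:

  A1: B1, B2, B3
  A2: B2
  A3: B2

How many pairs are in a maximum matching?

Unit-capacity flow: source→left, listed edges, right→sink; max matching = max flow.
Augmenting path A1→B1 (+1); matched 1.
Augmenting path A2→B2 (+1); matched 2.
No augmenting path remains; maximum matching = 2.
König certificate: {A1, B2} is a vertex cover of size 2 (every listed pair touches it), so no matching can be larger.

2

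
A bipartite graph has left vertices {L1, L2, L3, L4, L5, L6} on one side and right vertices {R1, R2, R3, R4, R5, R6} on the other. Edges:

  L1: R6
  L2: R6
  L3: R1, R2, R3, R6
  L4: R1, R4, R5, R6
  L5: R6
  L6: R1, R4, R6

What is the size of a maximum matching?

4

Unit-capacity flow: source→left, listed edges, right→sink; max matching = max flow.
Augmenting path L1→R6 (+1); matched 1.
Augmenting path L3→R1 (+1); matched 2.
Augmenting path L4→R4 (+1); matched 3.
Augmenting path L6→R1→L3→R2 (+1); matched 4.
No augmenting path remains; maximum matching = 4.
König certificate: {L3, L4, L6, R6} is a vertex cover of size 4 (every listed pair touches it), so no matching can be larger.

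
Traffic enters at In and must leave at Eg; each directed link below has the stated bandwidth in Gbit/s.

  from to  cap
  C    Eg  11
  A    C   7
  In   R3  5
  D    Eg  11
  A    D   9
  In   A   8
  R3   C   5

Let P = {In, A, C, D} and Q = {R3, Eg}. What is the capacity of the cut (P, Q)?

Edges leaving {In, A, C, D}: In→R3 (5), C→Eg (11), D→Eg (11).
Cut capacity = 5 + 11 + 11 = 27.

27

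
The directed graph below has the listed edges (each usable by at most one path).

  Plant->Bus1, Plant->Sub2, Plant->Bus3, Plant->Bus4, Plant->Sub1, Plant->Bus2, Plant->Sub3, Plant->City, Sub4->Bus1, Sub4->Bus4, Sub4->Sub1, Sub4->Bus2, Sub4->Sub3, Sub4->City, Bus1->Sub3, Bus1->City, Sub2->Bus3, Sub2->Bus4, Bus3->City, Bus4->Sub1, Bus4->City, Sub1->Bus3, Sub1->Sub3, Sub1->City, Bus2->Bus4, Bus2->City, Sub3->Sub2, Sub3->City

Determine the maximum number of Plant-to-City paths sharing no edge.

Assign every edge capacity 1; by Menger, the answer equals the max flow.
Path Plant→City (+1); total 1.
Path Plant→Bus1→City (+1); total 2.
Path Plant→Bus3→City (+1); total 3.
Path Plant→Bus4→City (+1); total 4.
Path Plant→Sub1→City (+1); total 5.
Path Plant→Bus2→City (+1); total 6.
Path Plant→Sub3→City (+1); total 7.
No residual Plant→City path; max flow = 7.
Certifying cut of size 7: {Bus3→City, Bus4→City, Plant→Bus1, Plant→Bus2, Plant→City, Sub1→City, Sub3→City}.

7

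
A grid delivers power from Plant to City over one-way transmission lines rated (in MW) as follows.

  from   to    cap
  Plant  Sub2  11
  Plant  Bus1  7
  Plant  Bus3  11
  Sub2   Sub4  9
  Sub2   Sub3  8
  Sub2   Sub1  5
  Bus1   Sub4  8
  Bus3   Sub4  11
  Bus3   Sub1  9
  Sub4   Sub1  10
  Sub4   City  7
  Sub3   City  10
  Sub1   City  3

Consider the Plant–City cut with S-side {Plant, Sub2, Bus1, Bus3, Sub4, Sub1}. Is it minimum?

Yes — it is a minimum cut (capacity 18).

Given cut capacity: 8 + 7 + 3 = 18.
Augment Plant→Sub2→Sub4→City: bottleneck 7, flow now 7.
Augment Plant→Sub2→Sub3→City: bottleneck 4, flow now 11.
Augment Plant→Bus3→Sub1→City: bottleneck 3, flow now 14.
Augment Plant→Bus1→Sub4→Sub2→Sub3→City: bottleneck 4, flow now 18. (uses reverse residual edge)
No augmenting path remains; maximum flow = 18.
Cut capacity 18 equals the max flow, so it is a minimum cut.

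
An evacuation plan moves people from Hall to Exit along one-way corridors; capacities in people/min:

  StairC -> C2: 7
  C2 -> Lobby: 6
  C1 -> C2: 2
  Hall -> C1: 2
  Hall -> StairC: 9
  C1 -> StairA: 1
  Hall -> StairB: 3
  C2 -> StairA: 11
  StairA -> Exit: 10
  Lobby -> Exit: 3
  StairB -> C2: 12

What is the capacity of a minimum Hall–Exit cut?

Augment Hall→C1→StairA→Exit: bottleneck 1, flow now 1.
Augment Hall→StairB→C2→StairA→Exit: bottleneck 3, flow now 4.
Augment Hall→C1→C2→StairA→Exit: bottleneck 1, flow now 5.
Augment Hall→StairC→C2→StairA→Exit: bottleneck 5, flow now 10.
Augment Hall→StairC→C2→Lobby→Exit: bottleneck 2, flow now 12.
No augmenting path remains; maximum flow = 12.
By max-flow min-cut, the minimum cut capacity equals the max flow.
In the residual graph, reachable from Hall: {Hall, StairC}.
Min-cut edges: Hall→StairB (3), Hall→C1 (2), StairC→C2 (7); capacity 3 + 2 + 7 = 12.

12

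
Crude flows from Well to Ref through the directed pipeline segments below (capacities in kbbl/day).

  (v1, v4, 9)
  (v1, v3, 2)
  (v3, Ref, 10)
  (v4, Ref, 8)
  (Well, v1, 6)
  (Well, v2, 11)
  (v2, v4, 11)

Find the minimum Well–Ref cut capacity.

Augment Well→v1→v3→Ref: bottleneck 2, flow now 2.
Augment Well→v1→v4→Ref: bottleneck 4, flow now 6.
Augment Well→v2→v4→Ref: bottleneck 4, flow now 10.
No augmenting path remains; maximum flow = 10.
By max-flow min-cut, the minimum cut capacity equals the max flow.
In the residual graph, reachable from Well: {Well, v1, v2, v4}.
Min-cut edges: v1→v3 (2), v4→Ref (8); capacity 2 + 8 = 10.

10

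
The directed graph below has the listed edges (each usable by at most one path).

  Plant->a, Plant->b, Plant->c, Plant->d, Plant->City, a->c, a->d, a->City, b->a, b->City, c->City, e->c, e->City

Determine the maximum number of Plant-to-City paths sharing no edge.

4

Assign every edge capacity 1; by Menger, the answer equals the max flow.
Path Plant→City (+1); total 1.
Path Plant→a→City (+1); total 2.
Path Plant→b→City (+1); total 3.
Path Plant→c→City (+1); total 4.
No residual Plant→City path; max flow = 4.
Certifying cut of size 4: {Plant→City, Plant→a, Plant→b, Plant→c}.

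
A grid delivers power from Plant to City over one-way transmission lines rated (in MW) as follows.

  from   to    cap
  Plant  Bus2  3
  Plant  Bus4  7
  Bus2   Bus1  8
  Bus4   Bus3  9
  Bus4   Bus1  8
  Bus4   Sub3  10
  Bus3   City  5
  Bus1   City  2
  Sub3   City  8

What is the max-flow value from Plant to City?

9

Augment Plant→Bus2→Bus1→City: bottleneck 2, flow now 2.
Augment Plant→Bus4→Bus3→City: bottleneck 5, flow now 7.
Augment Plant→Bus4→Sub3→City: bottleneck 2, flow now 9.
No augmenting path remains; maximum flow = 9.
In the residual graph, reachable from Plant: {Plant, Bus2, Bus1}.
Min-cut edges: Plant→Bus4 (7), Bus1→City (2); capacity 7 + 2 = 9.
This cut is saturated, so no flow can exceed 9.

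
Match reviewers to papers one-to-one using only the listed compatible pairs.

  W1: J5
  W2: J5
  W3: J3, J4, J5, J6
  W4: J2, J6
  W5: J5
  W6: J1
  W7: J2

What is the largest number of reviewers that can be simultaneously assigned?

5

Unit-capacity flow: source→left, listed edges, right→sink; max matching = max flow.
Augmenting path W1→J5 (+1); matched 1.
Augmenting path W3→J3 (+1); matched 2.
Augmenting path W4→J2 (+1); matched 3.
Augmenting path W6→J1 (+1); matched 4.
Augmenting path W7→J2→W4→J6 (+1); matched 5.
No augmenting path remains; maximum matching = 5.
König certificate: {W3, W4, W6, W7, J5} is a vertex cover of size 5 (every listed pair touches it), so no matching can be larger.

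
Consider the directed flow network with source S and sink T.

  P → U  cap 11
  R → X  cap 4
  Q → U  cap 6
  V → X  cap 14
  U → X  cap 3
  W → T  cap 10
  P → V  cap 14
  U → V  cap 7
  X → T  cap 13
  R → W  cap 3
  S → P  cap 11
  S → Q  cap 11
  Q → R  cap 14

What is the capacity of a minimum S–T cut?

Augment S→P→U→X→T: bottleneck 3, flow now 3.
Augment S→P→V→X→T: bottleneck 8, flow now 11.
Augment S→Q→R→W→T: bottleneck 3, flow now 14.
Augment S→Q→R→X→T: bottleneck 2, flow now 16.
No augmenting path remains; maximum flow = 16.
By max-flow min-cut, the minimum cut capacity equals the max flow.
In the residual graph, reachable from S: {S, P, Q, R, U, V, X}.
Min-cut edges: R→W (3), X→T (13); capacity 3 + 13 = 16.

16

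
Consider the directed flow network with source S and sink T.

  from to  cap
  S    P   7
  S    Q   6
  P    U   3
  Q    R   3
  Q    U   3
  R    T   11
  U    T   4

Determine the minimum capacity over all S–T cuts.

Augment S→P→U→T: bottleneck 3, flow now 3.
Augment S→Q→R→T: bottleneck 3, flow now 6.
Augment S→Q→U→T: bottleneck 1, flow now 7.
No augmenting path remains; maximum flow = 7.
By max-flow min-cut, the minimum cut capacity equals the max flow.
In the residual graph, reachable from S: {S, P, Q, U}.
Min-cut edges: Q→R (3), U→T (4); capacity 3 + 4 = 7.

7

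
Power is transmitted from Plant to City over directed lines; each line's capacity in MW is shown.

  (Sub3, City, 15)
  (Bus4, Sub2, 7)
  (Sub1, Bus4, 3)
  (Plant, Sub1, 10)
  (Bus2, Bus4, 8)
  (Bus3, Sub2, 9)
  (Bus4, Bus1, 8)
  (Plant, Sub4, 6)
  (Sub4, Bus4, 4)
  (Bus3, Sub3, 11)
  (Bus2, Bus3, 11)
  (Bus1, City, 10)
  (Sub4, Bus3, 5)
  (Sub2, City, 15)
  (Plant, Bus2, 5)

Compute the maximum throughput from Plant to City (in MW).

14

Augment Plant→Sub1→Bus4→Bus1→City: bottleneck 3, flow now 3.
Augment Plant→Sub4→Bus4→Bus1→City: bottleneck 4, flow now 7.
Augment Plant→Sub4→Bus3→Sub3→City: bottleneck 2, flow now 9.
Augment Plant→Bus2→Bus4→Bus1→City: bottleneck 1, flow now 10.
Augment Plant→Bus2→Bus4→Sub2→City: bottleneck 4, flow now 14.
No augmenting path remains; maximum flow = 14.
In the residual graph, reachable from Plant: {Plant, Sub1}.
Min-cut edges: Plant→Sub4 (6), Plant→Bus2 (5), Sub1→Bus4 (3); capacity 6 + 5 + 3 = 14.
This cut is saturated, so no flow can exceed 14.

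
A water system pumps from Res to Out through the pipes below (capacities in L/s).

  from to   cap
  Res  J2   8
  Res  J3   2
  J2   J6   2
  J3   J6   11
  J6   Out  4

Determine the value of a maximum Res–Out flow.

4

Augment Res→J2→J6→Out: bottleneck 2, flow now 2.
Augment Res→J3→J6→Out: bottleneck 2, flow now 4.
No augmenting path remains; maximum flow = 4.
In the residual graph, reachable from Res: {Res, J2}.
Min-cut edges: Res→J3 (2), J2→J6 (2); capacity 2 + 2 = 4.
This cut is saturated, so no flow can exceed 4.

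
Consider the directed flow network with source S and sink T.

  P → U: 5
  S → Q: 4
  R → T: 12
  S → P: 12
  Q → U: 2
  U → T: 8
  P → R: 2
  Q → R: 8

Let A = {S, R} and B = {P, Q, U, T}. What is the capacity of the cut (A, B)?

28

Edges leaving {S, R}: S→P (12), S→Q (4), R→T (12).
Cut capacity = 12 + 4 + 12 = 28.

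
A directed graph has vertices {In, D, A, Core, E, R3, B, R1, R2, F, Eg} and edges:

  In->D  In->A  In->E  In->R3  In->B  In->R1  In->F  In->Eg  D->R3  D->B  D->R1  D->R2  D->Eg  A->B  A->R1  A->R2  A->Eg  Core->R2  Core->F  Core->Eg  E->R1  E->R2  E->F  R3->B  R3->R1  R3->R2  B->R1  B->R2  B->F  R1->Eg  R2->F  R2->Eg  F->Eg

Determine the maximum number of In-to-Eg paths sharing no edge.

6

Assign every edge capacity 1; by Menger, the answer equals the max flow.
Path In→Eg (+1); total 1.
Path In→D→Eg (+1); total 2.
Path In→A→Eg (+1); total 3.
Path In→R1→Eg (+1); total 4.
Path In→F→Eg (+1); total 5.
Path In→E→R2→Eg (+1); total 6.
No residual In→Eg path; max flow = 6.
Certifying cut of size 6: {F→Eg, In→A, In→D, In→Eg, R1→Eg, R2→Eg}.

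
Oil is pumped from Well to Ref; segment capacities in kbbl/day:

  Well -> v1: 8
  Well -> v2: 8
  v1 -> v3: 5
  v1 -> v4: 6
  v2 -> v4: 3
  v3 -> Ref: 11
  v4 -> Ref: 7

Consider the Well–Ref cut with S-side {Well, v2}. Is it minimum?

Yes — it is a minimum cut (capacity 11).

Given cut capacity: 8 + 3 = 11.
Augment Well→v1→v3→Ref: bottleneck 5, flow now 5.
Augment Well→v1→v4→Ref: bottleneck 3, flow now 8.
Augment Well→v2→v4→Ref: bottleneck 3, flow now 11.
No augmenting path remains; maximum flow = 11.
Cut capacity 11 equals the max flow, so it is a minimum cut.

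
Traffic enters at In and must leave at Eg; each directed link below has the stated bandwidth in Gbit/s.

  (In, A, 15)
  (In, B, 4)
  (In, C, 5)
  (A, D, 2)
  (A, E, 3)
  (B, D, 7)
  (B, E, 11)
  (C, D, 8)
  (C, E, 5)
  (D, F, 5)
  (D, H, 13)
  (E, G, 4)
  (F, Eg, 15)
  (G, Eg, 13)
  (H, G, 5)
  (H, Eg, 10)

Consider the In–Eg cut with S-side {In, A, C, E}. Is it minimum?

Given cut capacity: 4 + 2 + 8 + 4 = 18.
Augment In→A→D→F→Eg: bottleneck 2, flow now 2.
Augment In→A→E→G→Eg: bottleneck 3, flow now 5.
Augment In→B→D→F→Eg: bottleneck 3, flow now 8.
Augment In→B→D→H→Eg: bottleneck 1, flow now 9.
Augment In→C→D→H→Eg: bottleneck 5, flow now 14.
No augmenting path remains; maximum flow = 14.
In the residual graph, reachable from In: {In, A}.
Min-cut edges: In→B (4), In→C (5), A→D (2), A→E (3); capacity 4 + 5 + 2 + 3 = 14.
Cut capacity 18 exceeds the max flow 14, so it is not minimum.

No — its capacity is 18, but the minimum cut has capacity 14.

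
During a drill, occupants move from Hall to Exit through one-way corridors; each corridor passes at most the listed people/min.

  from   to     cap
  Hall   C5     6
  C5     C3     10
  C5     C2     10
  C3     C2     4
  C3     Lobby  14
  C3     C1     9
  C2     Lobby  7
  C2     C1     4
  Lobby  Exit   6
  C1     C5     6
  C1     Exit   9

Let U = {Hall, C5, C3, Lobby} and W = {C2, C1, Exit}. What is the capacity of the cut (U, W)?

Edges leaving {Hall, C5, C3, Lobby}: C5→C2 (10), C3→C2 (4), C3→C1 (9), Lobby→Exit (6).
Cut capacity = 10 + 4 + 9 + 6 = 29.

29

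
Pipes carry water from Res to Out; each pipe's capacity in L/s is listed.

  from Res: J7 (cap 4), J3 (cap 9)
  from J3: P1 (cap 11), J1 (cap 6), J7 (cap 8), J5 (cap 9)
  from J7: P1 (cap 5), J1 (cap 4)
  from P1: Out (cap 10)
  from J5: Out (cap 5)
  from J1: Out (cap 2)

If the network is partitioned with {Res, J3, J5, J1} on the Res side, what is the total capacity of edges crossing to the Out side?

30

Edges leaving {Res, J3, J5, J1}: Res→J7 (4), J3→J7 (8), J3→P1 (11), J5→Out (5), J1→Out (2).
Cut capacity = 4 + 8 + 11 + 5 + 2 = 30.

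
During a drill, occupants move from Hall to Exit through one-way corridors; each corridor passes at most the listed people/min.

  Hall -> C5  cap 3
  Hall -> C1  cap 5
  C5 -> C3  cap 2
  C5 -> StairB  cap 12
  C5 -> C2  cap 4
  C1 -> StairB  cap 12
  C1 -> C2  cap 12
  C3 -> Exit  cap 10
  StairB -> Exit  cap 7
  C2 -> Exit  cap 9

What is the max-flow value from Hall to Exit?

8

Augment Hall→C5→C3→Exit: bottleneck 2, flow now 2.
Augment Hall→C5→StairB→Exit: bottleneck 1, flow now 3.
Augment Hall→C1→StairB→Exit: bottleneck 5, flow now 8.
No augmenting path remains; maximum flow = 8.
In the residual graph, reachable from Hall: {Hall}.
Min-cut edges: Hall→C5 (3), Hall→C1 (5); capacity 3 + 5 = 8.
This cut is saturated, so no flow can exceed 8.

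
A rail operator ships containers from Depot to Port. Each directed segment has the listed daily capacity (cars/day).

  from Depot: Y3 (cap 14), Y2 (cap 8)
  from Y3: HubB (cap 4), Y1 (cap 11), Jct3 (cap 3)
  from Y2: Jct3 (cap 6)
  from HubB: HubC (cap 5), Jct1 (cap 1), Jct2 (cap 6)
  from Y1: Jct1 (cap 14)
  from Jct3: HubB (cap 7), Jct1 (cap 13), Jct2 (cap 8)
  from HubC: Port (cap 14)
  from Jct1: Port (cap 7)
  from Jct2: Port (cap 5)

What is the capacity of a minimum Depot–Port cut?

17

Augment Depot→Y3→HubB→HubC→Port: bottleneck 4, flow now 4.
Augment Depot→Y3→Y1→Jct1→Port: bottleneck 7, flow now 11.
Augment Depot→Y3→Jct3→Jct2→Port: bottleneck 3, flow now 14.
Augment Depot→Y2→Jct3→Jct2→Port: bottleneck 2, flow now 16.
Augment Depot→Y2→Jct3→HubB→HubC→Port: bottleneck 1, flow now 17.
No augmenting path remains; maximum flow = 17.
By max-flow min-cut, the minimum cut capacity equals the max flow.
In the residual graph, reachable from Depot: {Depot, Y3, Y2, HubB, Y1, Jct3, Jct1, Jct2}.
Min-cut edges: HubB→HubC (5), Jct1→Port (7), Jct2→Port (5); capacity 5 + 7 + 5 = 17.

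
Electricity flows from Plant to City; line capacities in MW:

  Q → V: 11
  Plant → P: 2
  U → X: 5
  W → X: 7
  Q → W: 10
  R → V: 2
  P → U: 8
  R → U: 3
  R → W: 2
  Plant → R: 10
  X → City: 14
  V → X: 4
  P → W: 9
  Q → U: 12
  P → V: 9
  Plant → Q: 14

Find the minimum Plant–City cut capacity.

Augment Plant→P→U→X→City: bottleneck 2, flow now 2.
Augment Plant→Q→U→X→City: bottleneck 3, flow now 5.
Augment Plant→Q→V→X→City: bottleneck 4, flow now 9.
Augment Plant→Q→W→X→City: bottleneck 5, flow now 14.
No augmenting path remains; maximum flow = 14.
By max-flow min-cut, the minimum cut capacity equals the max flow.
In the residual graph, reachable from Plant: {Plant, P, Q, R, U, V, W, X}.
Min-cut edges: X→City (14); capacity 14 = 14.

14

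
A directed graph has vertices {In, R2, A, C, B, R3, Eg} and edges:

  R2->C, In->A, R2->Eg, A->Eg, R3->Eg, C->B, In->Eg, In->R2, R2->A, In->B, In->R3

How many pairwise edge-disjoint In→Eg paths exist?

4

Assign every edge capacity 1; by Menger, the answer equals the max flow.
Path In→Eg (+1); total 1.
Path In→R2→Eg (+1); total 2.
Path In→A→Eg (+1); total 3.
Path In→R3→Eg (+1); total 4.
No residual In→Eg path; max flow = 4.
Certifying cut of size 4: {In→A, In→Eg, In→R2, In→R3}.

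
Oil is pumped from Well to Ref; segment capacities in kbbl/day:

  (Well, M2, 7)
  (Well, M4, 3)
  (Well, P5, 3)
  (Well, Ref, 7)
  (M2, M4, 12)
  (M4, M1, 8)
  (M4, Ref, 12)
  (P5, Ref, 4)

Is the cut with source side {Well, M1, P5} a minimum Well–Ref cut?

No — its capacity is 21, but the minimum cut has capacity 20.

Given cut capacity: 7 + 3 + 7 + 4 = 21.
Augment Well→Ref: bottleneck 7, flow now 7.
Augment Well→M4→Ref: bottleneck 3, flow now 10.
Augment Well→P5→Ref: bottleneck 3, flow now 13.
Augment Well→M2→M4→Ref: bottleneck 7, flow now 20.
No augmenting path remains; maximum flow = 20.
In the residual graph, reachable from Well: {Well}.
Min-cut edges: Well→M2 (7), Well→M4 (3), Well→P5 (3), Well→Ref (7); capacity 7 + 3 + 3 + 7 = 20.
Cut capacity 21 exceeds the max flow 20, so it is not minimum.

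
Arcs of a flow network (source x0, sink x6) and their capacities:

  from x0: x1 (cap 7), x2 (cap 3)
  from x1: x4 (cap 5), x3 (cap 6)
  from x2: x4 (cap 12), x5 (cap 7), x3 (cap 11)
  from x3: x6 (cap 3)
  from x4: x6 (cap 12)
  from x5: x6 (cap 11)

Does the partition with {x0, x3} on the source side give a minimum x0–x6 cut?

No — its capacity is 13, but the minimum cut has capacity 10.

Given cut capacity: 7 + 3 + 3 = 13.
Augment x0→x1→x3→x6: bottleneck 3, flow now 3.
Augment x0→x1→x4→x6: bottleneck 4, flow now 7.
Augment x0→x2→x4→x6: bottleneck 3, flow now 10.
No augmenting path remains; maximum flow = 10.
In the residual graph, reachable from x0: {x0}.
Min-cut edges: x0→x1 (7), x0→x2 (3); capacity 7 + 3 = 10.
Cut capacity 13 exceeds the max flow 10, so it is not minimum.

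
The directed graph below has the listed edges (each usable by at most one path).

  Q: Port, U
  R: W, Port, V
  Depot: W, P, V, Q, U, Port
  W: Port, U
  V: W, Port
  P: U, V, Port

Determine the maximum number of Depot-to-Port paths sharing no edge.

5

Assign every edge capacity 1; by Menger, the answer equals the max flow.
Path Depot→Port (+1); total 1.
Path Depot→P→Port (+1); total 2.
Path Depot→Q→Port (+1); total 3.
Path Depot→V→Port (+1); total 4.
Path Depot→W→Port (+1); total 5.
No residual Depot→Port path; max flow = 5.
Certifying cut of size 5: {Depot→P, Depot→Port, Depot→Q, Depot→V, Depot→W}.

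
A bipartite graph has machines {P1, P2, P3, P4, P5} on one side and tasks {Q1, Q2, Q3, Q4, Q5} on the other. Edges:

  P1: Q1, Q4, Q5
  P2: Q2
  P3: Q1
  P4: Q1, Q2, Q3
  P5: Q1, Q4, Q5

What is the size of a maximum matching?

Unit-capacity flow: source→left, listed edges, right→sink; max matching = max flow.
Augmenting path P1→Q1 (+1); matched 1.
Augmenting path P2→Q2 (+1); matched 2.
Augmenting path P4→Q3 (+1); matched 3.
Augmenting path P5→Q4 (+1); matched 4.
Augmenting path P3→Q1→P1→Q5 (+1); matched 5.
No augmenting path remains; maximum matching = 5.
König certificate: {P1, P2, P3, P4, P5} is a vertex cover of size 5 (every listed pair touches it), so no matching can be larger.

5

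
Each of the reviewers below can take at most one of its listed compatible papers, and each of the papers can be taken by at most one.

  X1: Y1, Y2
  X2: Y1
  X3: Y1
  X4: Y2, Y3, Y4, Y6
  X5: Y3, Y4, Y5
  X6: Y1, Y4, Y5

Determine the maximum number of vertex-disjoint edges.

5

Unit-capacity flow: source→left, listed edges, right→sink; max matching = max flow.
Augmenting path X1→Y1 (+1); matched 1.
Augmenting path X4→Y2 (+1); matched 2.
Augmenting path X5→Y3 (+1); matched 3.
Augmenting path X6→Y4 (+1); matched 4.
Augmenting path X2→Y1→X1→Y2→X4→Y6 (+1); matched 5.
No augmenting path remains; maximum matching = 5.
König certificate: {X1, X4, X5, X6, Y1} is a vertex cover of size 5 (every listed pair touches it), so no matching can be larger.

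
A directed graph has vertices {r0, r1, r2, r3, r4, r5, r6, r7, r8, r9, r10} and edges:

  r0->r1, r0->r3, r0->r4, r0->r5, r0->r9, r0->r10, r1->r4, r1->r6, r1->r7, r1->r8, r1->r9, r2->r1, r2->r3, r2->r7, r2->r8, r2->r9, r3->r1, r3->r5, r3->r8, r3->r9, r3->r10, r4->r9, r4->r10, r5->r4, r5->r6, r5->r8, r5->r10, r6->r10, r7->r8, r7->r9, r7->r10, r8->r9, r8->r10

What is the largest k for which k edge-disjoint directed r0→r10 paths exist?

Assign every edge capacity 1; by Menger, the answer equals the max flow.
Path r0→r10 (+1); total 1.
Path r0→r3→r10 (+1); total 2.
Path r0→r4→r10 (+1); total 3.
Path r0→r5→r10 (+1); total 4.
Path r0→r1→r6→r10 (+1); total 5.
No residual r0→r10 path; max flow = 5.
Certifying cut of size 5: {r0→r1, r0→r10, r0→r3, r0→r4, r0→r5}.

5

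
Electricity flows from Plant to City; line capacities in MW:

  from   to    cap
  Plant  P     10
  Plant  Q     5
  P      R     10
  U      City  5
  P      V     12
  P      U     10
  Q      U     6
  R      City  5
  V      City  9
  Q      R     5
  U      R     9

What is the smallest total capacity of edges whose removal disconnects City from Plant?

Augment Plant→P→R→City: bottleneck 5, flow now 5.
Augment Plant→P→U→City: bottleneck 5, flow now 10.
Augment Plant→Q→R→P→V→City: bottleneck 5, flow now 15. (uses reverse residual edge)
No augmenting path remains; maximum flow = 15.
By max-flow min-cut, the minimum cut capacity equals the max flow.
In the residual graph, reachable from Plant: {Plant}.
Min-cut edges: Plant→P (10), Plant→Q (5); capacity 10 + 5 = 15.

15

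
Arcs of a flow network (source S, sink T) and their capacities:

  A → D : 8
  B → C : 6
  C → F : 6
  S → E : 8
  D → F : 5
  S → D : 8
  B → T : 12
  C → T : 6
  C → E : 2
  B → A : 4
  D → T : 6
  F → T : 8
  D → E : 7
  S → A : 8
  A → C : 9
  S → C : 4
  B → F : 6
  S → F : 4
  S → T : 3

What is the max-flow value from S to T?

Augment S→T: bottleneck 3, flow now 3.
Augment S→C→T: bottleneck 4, flow now 7.
Augment S→D→T: bottleneck 6, flow now 13.
Augment S→F→T: bottleneck 4, flow now 17.
Augment S→A→C→T: bottleneck 2, flow now 19.
Augment S→D→F→T: bottleneck 2, flow now 21.
Augment S→A→C→F→T: bottleneck 2, flow now 23.
No augmenting path remains; maximum flow = 23.
In the residual graph, reachable from S: {S, A, C, D, E, F}.
Min-cut edges: S→T (3), C→T (6), D→T (6), F→T (8); capacity 3 + 6 + 6 + 8 = 23.
This cut is saturated, so no flow can exceed 23.

23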